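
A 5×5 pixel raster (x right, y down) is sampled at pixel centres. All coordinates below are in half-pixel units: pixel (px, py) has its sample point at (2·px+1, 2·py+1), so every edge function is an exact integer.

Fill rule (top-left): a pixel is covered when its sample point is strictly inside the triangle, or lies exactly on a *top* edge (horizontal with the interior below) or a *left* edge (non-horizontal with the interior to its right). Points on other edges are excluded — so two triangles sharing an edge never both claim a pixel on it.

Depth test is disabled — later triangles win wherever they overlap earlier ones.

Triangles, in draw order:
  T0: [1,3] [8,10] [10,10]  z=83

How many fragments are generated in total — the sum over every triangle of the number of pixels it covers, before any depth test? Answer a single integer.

T0:
  2·area = 14  (B↔C swapped to make it positive)
  edge (1, 3)→(10, 10): d=(9,7) right/bottom  bias=-1
  edge (10, 10)→(8, 10): d=(-2,0) right/bottom  bias=-1
  edge (8, 10)→(1, 3): d=(-7,-7) top-left  bias=+0
    (0,1)@(1, 3): e=[0,14,0] → ·  [on edge]
    (1,2)@(3, 5): e=[4,10,0] → █  [on edge]
    (2,2)@(5, 5): e=[-10,10,14] → ·
    (1,3)@(3, 7): e=[22,6,-14] → ·
    (2,3)@(5, 7): e=[8,6,0] → █  [on edge]
    (3,3)@(7, 7): e=[-6,6,14] → ·
    (2,4)@(5, 9): e=[26,2,-14] → ·
    (3,4)@(7, 9): e=[12,2,0] → █  [on edge]
    (4,4)@(9, 9): e=[-2,2,14] → ·
  covered (3 px):
    · · · · ·
    · · · · ·
    · █ · · ·
    · · █ · ·
    · · · █ ·

Answer: 3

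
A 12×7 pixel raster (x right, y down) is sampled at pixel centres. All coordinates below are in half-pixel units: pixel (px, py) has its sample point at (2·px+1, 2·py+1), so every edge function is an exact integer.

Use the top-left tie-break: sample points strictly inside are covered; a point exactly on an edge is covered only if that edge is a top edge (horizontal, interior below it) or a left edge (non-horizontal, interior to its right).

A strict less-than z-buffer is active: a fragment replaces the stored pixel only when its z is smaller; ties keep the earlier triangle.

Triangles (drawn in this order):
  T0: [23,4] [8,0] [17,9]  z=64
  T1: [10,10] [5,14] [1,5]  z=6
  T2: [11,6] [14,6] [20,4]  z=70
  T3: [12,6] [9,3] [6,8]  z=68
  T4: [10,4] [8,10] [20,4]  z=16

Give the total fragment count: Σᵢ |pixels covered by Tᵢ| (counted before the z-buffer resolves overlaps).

T0:
  2·area = 99  (B↔C swapped to make it positive)
  edge (23, 4)→(17, 9): d=(-6,5) right/bottom  bias=-1
  edge (17, 9)→(8, 0): d=(-9,-9) top-left  bias=+0
  edge (8, 0)→(23, 4): d=(15,4) right/bottom  bias=-1
    (4,0)@(9, 1): e=[88,0,11] → X  [on edge]
    (5,0)@(11, 1): e=[78,18,3] → X
    (6,0)@(13, 1): e=[68,36,-5] → .
    (4,1)@(9, 3): e=[76,-18,41] → .
    (5,1)@(11, 3): e=[66,0,33] → X  [on edge]
    (6,1)@(13, 3): e=[56,18,25] → X
    (7,1)@(15, 3): e=[46,36,17] → X
    (8,1)@(17, 3): e=[36,54,9] → X
    (9,1)@(19, 3): e=[26,72,1] → X
    (10,1)@(21, 3): e=[16,90,-7] → .
    (5,2)@(11, 5): e=[54,-18,63] → .
    (6,2)@(13, 5): e=[44,0,55] → X  [on edge]
    (7,3)@(15, 7): e=[22,0,77] → X  [on edge]
    (8,4)@(17, 9): e=[0,0,99] → .  [on edge]
    (9,5)@(19, 11): e=[-22,0,121] → .  [on edge]
    (10,6)@(21, 13): e=[-44,0,143] → .  [on edge]
  covered (15 px):
    . . . . X X . . . . . .
    . . . . . X X X X X . .
    . . . . . . X X X X X .
    . . . . . . . X X X . .
    . . . . . . . . . . . .
    . . . . . . . . . . . .
    . . . . . . . . . . . .
T1:
  2·area = 61
  edge (10, 10)→(5, 14): d=(-5,4) right/bottom  bias=-1
  edge (5, 14)→(1, 5): d=(-4,-9) top-left  bias=+0
  edge (1, 5)→(10, 10): d=(9,5) right/bottom  bias=-1
    (0,2)@(1, 5): e=[61,0,0] → .  [on edge]
    (1,3)@(3, 7): e=[43,10,8] → X
    (2,3)@(5, 7): e=[35,28,-2] → .
    (1,4)@(3, 9): e=[33,2,26] → X
    (2,4)@(5, 9): e=[25,20,16] → X
    (3,4)@(7, 9): e=[17,38,6] → X
    (4,4)@(9, 9): e=[9,56,-4] → .
    (1,5)@(3, 11): e=[23,-6,44] → .
    (2,5)@(5, 11): e=[15,12,34] → X
    (4,5)@(9, 11): e=[-1,48,14] → .
    (2,6)@(5, 13): e=[5,4,52] → X
    (3,6)@(7, 13): e=[-3,22,42] → .
  covered (7 px):
    . . . . . . . . . . . .
    . . . . . . . . . . . .
    . . . . . . . . . . . .
    . X . . . . . . . . . .
    . X X X . . . . . . . .
    . . X X . . . . . . . .
    . . X . . . . . . . . .
T2:
  2·area = 6  (B↔C swapped to make it positive)
  edge (11, 6)→(20, 4): d=(9,-2) top-left  bias=+0
  edge (20, 4)→(14, 6): d=(-6,2) right/bottom  bias=-1
  edge (14, 6)→(11, 6): d=(-3,0) right/bottom  bias=-1
    (11,1)@(23, 3): e=[-3,0,9] → .  [on edge]
    (8,2)@(17, 5): e=[3,0,3] → .  [on edge]
    (5,3)@(11, 7): e=[9,0,-3] → .  [on edge]
    (2,4)@(5, 9): e=[15,0,-9] → .  [on edge]
  covered (0 px):
    . . . . . . . . . . . .
    . . . . . . . . . . . .
    . . . . . . . . . . . .
    . . . . . . . . . . . .
    . . . . . . . . . . . .
    . . . . . . . . . . . .
    . . . . . . . . . . . .
T3:
  2·area = 24  (B↔C swapped to make it positive)
  edge (12, 6)→(6, 8): d=(-6,2) right/bottom  bias=-1
  edge (6, 8)→(9, 3): d=(3,-5) top-left  bias=+0
  edge (9, 3)→(12, 6): d=(3,3) right/bottom  bias=-1
    (3,0)@(7, 1): e=[40,-16,0] → .  [on edge]
    (4,1)@(9, 3): e=[24,0,0] → .  [on edge]
    (10,1)@(21, 3): e=[0,60,-36] → .  [on edge]
    (4,2)@(9, 5): e=[12,6,6] → X
    (5,2)@(11, 5): e=[8,16,0] → .  [on edge]
    (7,2)@(15, 5): e=[0,36,-12] → .  [on edge]
    (3,3)@(7, 7): e=[4,2,18] → X
    (4,3)@(9, 7): e=[0,12,12] → .  [on edge]
    (6,3)@(13, 7): e=[-8,32,0] → .  [on edge]
    (1,4)@(3, 9): e=[0,-12,36] → .  [on edge]
    (3,4)@(7, 9): e=[-8,8,24] → .
    (7,4)@(15, 9): e=[-24,48,0] → .  [on edge]
    (8,5)@(17, 11): e=[-40,64,0] → .  [on edge]
    (1,6)@(3, 13): e=[-24,0,48] → .  [on edge]
    (9,6)@(19, 13): e=[-56,80,0] → .  [on edge]
  covered (2 px):
    . . . . . . . . . . . .
    . . . . . . . . . . . .
    . . . . X . . . . . . .
    . . . X . . . . . . . .
    . . . . . . . . . . . .
    . . . . . . . . . . . .
    . . . . . . . . . . . .
T4:
  2·area = 60  (B↔C swapped to make it positive)
  edge (10, 4)→(20, 4): d=(10,0) top-left  bias=+0
  edge (20, 4)→(8, 10): d=(-12,6) right/bottom  bias=-1
  edge (8, 10)→(10, 4): d=(2,-6) top-left  bias=+0
    (5,0)@(11, 1): e=[-30,90,0] → .  [on edge]
    (5,2)@(11, 5): e=[10,42,8] → X
    (6,2)@(13, 5): e=[10,30,20] → X
    (7,2)@(15, 5): e=[10,18,32] → X
    (8,2)@(17, 5): e=[10,6,44] → X
    (9,2)@(19, 5): e=[10,-6,56] → .
    (4,3)@(9, 7): e=[30,30,0] → X  [on edge]
    (7,3)@(15, 7): e=[30,-6,36] → .
    (8,3)@(17, 7): e=[30,-18,48] → .
    (4,4)@(9, 9): e=[50,6,4] → X
    (5,4)@(11, 9): e=[50,-6,16] → .
    (6,4)@(13, 9): e=[50,-18,28] → .
    (3,6)@(7, 13): e=[90,-30,0] → .  [on edge]
  covered (8 px):
    . . . . . . . . . . . .
    . . . . . . . . . . . .
    . . . . . X X X X . . .
    . . . . X X X . . . . .
    . . . . X . . . . . . .
    . . . . . . . . . . . .
    . . . . . . . . . . . .

Answer: 32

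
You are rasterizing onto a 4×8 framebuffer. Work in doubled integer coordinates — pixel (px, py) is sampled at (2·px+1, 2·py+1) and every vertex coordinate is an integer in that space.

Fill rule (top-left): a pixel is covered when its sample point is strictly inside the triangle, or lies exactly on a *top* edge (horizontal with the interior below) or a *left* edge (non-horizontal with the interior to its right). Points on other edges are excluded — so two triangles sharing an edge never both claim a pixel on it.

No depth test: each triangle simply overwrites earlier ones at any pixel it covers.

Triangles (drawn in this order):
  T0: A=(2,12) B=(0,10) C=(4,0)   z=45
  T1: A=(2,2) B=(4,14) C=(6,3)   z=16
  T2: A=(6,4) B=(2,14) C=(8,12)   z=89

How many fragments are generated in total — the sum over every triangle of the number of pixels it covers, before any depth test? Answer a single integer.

T0:
  2·area = 28
  edge (2, 12)→(0, 10): d=(-2,-2) top-left  bias=+0
  edge (0, 10)→(4, 0): d=(4,-10) top-left  bias=+0
  edge (4, 0)→(2, 12): d=(-2,12) right/bottom  bias=-1
    (1,1)@(3, 3): e=[20,2,6] → █
    (2,1)@(5, 3): e=[24,22,-18] → ·
    (1,2)@(3, 5): e=[16,10,2] → █
    (2,2)@(5, 5): e=[20,30,-22] → ·
    (1,3)@(3, 7): e=[12,18,-2] → ·
    (0,4)@(1, 9): e=[4,6,18] → █
    (1,4)@(3, 9): e=[8,26,-6] → ·
    (0,5)@(1, 11): e=[0,14,14] → █  [on edge]
    (1,5)@(3, 11): e=[4,34,-10] → ·
    (0,6)@(1, 13): e=[-4,22,10] → ·
    (1,6)@(3, 13): e=[0,42,-14] → ·  [on edge]
    (2,7)@(5, 15): e=[0,70,-42] → ·  [on edge]
  covered (4 px):
    · · · ·
    · █ · ·
    · █ · ·
    · · · ·
    █ · · ·
    █ · · ·
    · · · ·
    · · · ·
T1:
  2·area = 46  (B↔C swapped to make it positive)
  edge (2, 2)→(6, 3): d=(4,1) right/bottom  bias=-1
  edge (6, 3)→(4, 14): d=(-2,11) right/bottom  bias=-1
  edge (4, 14)→(2, 2): d=(-2,-12) top-left  bias=+0
    (1,1)@(3, 3): e=[3,33,10] → █
    (2,1)@(5, 3): e=[1,11,34] → █
    (3,1)@(7, 3): e=[-1,-11,58] → ·
    (1,2)@(3, 5): e=[11,29,6] → █
    (3,2)@(7, 5): e=[7,-15,54] → ·
    (1,3)@(3, 7): e=[19,25,2] → █
    (3,3)@(7, 7): e=[15,-19,50] → ·
    (1,4)@(3, 9): e=[27,21,-2] → ·
    (2,4)@(5, 9): e=[25,-1,22] → ·
  covered (6 px):
    · · · ·
    · █ █ ·
    · █ █ ·
    · █ █ ·
    · · · ·
    · · · ·
    · · · ·
    · · · ·
T2:
  2·area = 52  (B↔C swapped to make it positive)
  edge (6, 4)→(8, 12): d=(2,8) right/bottom  bias=-1
  edge (8, 12)→(2, 14): d=(-6,2) right/bottom  bias=-1
  edge (2, 14)→(6, 4): d=(4,-10) top-left  bias=+0
    (2,3)@(5, 7): e=[14,36,2] → █
    (3,3)@(7, 7): e=[-2,32,22] → ·
    (2,4)@(5, 9): e=[18,24,10] → █
    (3,4)@(7, 9): e=[2,20,30] → █
    (2,5)@(5, 11): e=[22,12,18] → █
    (1,6)@(3, 13): e=[42,4,6] → █
    (2,6)@(5, 13): e=[26,0,26] → ·  [on edge]
    (3,6)@(7, 13): e=[10,-4,46] → ·
    (1,7)@(3, 15): e=[46,-8,14] → ·
  covered (6 px):
    · · · ·
    · · · ·
    · · · ·
    · · █ ·
    · · █ █
    · · █ █
    · █ · ·
    · · · ·

Final: 16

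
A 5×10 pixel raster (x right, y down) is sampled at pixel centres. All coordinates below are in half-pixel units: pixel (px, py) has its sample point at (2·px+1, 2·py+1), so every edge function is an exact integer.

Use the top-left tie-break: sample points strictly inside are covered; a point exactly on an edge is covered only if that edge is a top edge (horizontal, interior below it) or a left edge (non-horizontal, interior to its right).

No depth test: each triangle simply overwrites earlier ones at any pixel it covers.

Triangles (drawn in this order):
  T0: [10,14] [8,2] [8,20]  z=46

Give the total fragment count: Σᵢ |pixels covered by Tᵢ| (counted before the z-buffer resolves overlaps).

T0:
  2·area = 36  (B↔C swapped to make it positive)
  edge (10, 14)→(8, 20): d=(-2,6) right/bottom  bias=-1
  edge (8, 20)→(8, 2): d=(0,-18) top-left  bias=+0
  edge (8, 2)→(10, 14): d=(2,12) right/bottom  bias=-1
    (4,4)@(9, 9): e=[16,18,2] → X
    (4,5)@(9, 11): e=[12,18,6] → X
    (4,6)@(9, 13): e=[8,18,10] → X
    (4,7)@(9, 15): e=[4,18,14] → X
    (4,8)@(9, 17): e=[0,18,18] → .  [on edge]
  covered (4 px):
    . . . . .
    . . . . .
    . . . . .
    . . . . .
    . . . . X
    . . . . X
    . . . . X
    . . . . X
    . . . . .
    . . . . .

Result: 4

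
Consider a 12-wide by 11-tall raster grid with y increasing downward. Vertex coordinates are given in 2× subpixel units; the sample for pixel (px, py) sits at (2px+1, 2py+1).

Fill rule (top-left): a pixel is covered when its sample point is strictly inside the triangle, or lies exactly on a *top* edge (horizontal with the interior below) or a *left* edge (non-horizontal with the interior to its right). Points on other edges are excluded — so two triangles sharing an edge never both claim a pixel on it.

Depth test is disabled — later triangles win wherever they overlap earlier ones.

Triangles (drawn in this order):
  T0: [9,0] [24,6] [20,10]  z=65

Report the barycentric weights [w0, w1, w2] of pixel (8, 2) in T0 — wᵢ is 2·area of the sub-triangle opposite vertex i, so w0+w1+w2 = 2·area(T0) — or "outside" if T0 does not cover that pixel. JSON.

T0:
  2·area = 84
  edge (9, 0)→(24, 6): d=(15,6) right/bottom  bias=-1
  edge (24, 6)→(20, 10): d=(-4,4) right/bottom  bias=-1
  edge (20, 10)→(9, 0): d=(-11,-10) top-left  bias=+0
    (5,0)@(11, 1): e=[3,72,9] → █
    (6,0)@(13, 1): e=[-9,64,29] → ·
    (5,1)@(11, 3): e=[33,64,-13] → ·
    (6,1)@(13, 3): e=[21,56,7] → █
    (7,1)@(15, 3): e=[9,48,27] → █
    (8,1)@(17, 3): e=[-3,40,47] → ·
    (6,2)@(13, 5): e=[51,48,-15] → ·
    (7,2)@(15, 5): e=[39,40,5] → █
    (8,2)@(17, 5): e=[27,32,25] → █
    (9,2)@(19, 5): e=[15,24,45] → █
    (10,2)@(21, 5): e=[3,16,65] → █
    (11,2)@(23, 5): e=[-9,8,85] → ·
    (11,3)@(23, 7): e=[21,0,63] → ·  [on edge]
    (10,4)@(21, 9): e=[63,0,21] → ·  [on edge]
    (9,5)@(19, 11): e=[105,0,-21] → ·  [on edge]
    (8,6)@(17, 13): e=[147,0,-63] → ·  [on edge]
    (7,7)@(15, 15): e=[189,0,-105] → ·  [on edge]
    (6,8)@(13, 17): e=[231,0,-147] → ·  [on edge]
    (5,9)@(11, 19): e=[273,0,-189] → ·  [on edge]
    (4,10)@(9, 21): e=[315,0,-231] → ·  [on edge]
  covered (11 px):
    · · · · · █ · · · · · ·
    · · · · · · █ █ · · · ·
    · · · · · · · █ █ █ █ ·
    · · · · · · · · █ █ █ ·
    · · · · · · · · · █ · ·
    · · · · · · · · · · · ·
    · · · · · · · · · · · ·
    · · · · · · · · · · · ·
    · · · · · · · · · · · ·
    · · · · · · · · · · · ·
    · · · · · · · · · · · ·

Final: [32,25,27]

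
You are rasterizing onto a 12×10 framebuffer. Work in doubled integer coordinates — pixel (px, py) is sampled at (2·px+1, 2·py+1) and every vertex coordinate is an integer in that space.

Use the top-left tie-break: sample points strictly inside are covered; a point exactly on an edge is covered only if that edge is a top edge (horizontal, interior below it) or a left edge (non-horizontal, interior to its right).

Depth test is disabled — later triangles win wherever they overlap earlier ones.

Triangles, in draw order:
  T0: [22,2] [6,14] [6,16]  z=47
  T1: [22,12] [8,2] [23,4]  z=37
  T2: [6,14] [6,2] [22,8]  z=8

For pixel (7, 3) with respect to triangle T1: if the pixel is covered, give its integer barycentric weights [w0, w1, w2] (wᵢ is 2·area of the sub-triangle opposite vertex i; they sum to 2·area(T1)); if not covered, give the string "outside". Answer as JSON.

T0:
  2·area = 32  (B↔C swapped to make it positive)
  edge (22, 2)→(6, 16): d=(-16,14) right/bottom  bias=-1
  edge (6, 16)→(6, 14): d=(0,-2) top-left  bias=+0
  edge (6, 14)→(22, 2): d=(16,-12) top-left  bias=+0
    (6,4)@(13, 9): e=[14,14,4] → #
    (7,4)@(15, 9): e=[-14,18,28] → ·
    (5,5)@(11, 11): e=[10,10,12] → #
    (6,5)@(13, 11): e=[-18,14,36] → ·
    (4,6)@(9, 13): e=[6,6,20] → #
    (5,6)@(11, 13): e=[-22,10,44] → ·
    (3,7)@(7, 15): e=[2,2,28] → #
    (4,7)@(9, 15): e=[-26,6,52] → ·
    (3,8)@(7, 17): e=[-30,2,60] → ·
  covered (4 px):
    · · · · · · · · · · · ·
    · · · · · · · · · · · ·
    · · · · · · · · · · · ·
    · · · · · · · · · · · ·
    · · · · · · # · · · · ·
    · · · · · # · · · · · ·
    · · · · # · · · · · · ·
    · · · # · · · · · · · ·
    · · · · · · · · · · · ·
    · · · · · · · · · · · ·
T1:
  2·area = 122
  edge (22, 12)→(8, 2): d=(-14,-10) top-left  bias=+0
  edge (8, 2)→(23, 4): d=(15,2) right/bottom  bias=-1
  edge (23, 4)→(22, 12): d=(-1,8) right/bottom  bias=-1
    (5,1)@(11, 3): e=[16,9,97] → #
    (6,1)@(13, 3): e=[36,5,81] → #
    (7,1)@(15, 3): e=[56,1,65] → #
    (8,1)@(17, 3): e=[76,-3,49] → ·
    (5,2)@(11, 5): e=[-12,39,95] → ·
    (6,2)@(13, 5): e=[8,35,79] → #
    (8,2)@(17, 5): e=[48,27,47] → #
    (9,2)@(19, 5): e=[68,23,31] → #
    (10,2)@(21, 5): e=[88,19,15] → #
    (11,2)@(23, 5): e=[108,15,-1] → ·
    (6,3)@(13, 7): e=[-20,65,77] → ·
    (7,3)@(15, 7): e=[0,61,61] → #  [on edge]
  covered (15 px):
    · · · · · · · · · · · ·
    · · · · · # # # · · · ·
    · · · · · · # # # # # ·
    · · · · · · · # # # # ·
    · · · · · · · · · # # ·
    · · · · · · · · · · # ·
    · · · · · · · · · · · ·
    · · · · · · · · · · · ·
    · · · · · · · · · · · ·
    · · · · · · · · · · · ·
T2:
  2·area = 192
  edge (6, 14)→(6, 2): d=(0,-12) top-left  bias=+0
  edge (6, 2)→(22, 8): d=(16,6) right/bottom  bias=-1
  edge (22, 8)→(6, 14): d=(-16,6) right/bottom  bias=-1
    (3,1)@(7, 3): e=[12,10,170] → #
    (4,1)@(9, 3): e=[36,-2,158] → ·
    (3,2)@(7, 5): e=[12,42,138] → #
    (4,2)@(9, 5): e=[36,30,126] → #
    (5,2)@(11, 5): e=[60,18,114] → #
    (6,2)@(13, 5): e=[84,6,102] → #
    (7,2)@(15, 5): e=[108,-6,90] → ·
    (3,3)@(7, 7): e=[12,74,106] → #
    (7,3)@(15, 7): e=[108,26,58] → #
    (8,3)@(17, 7): e=[132,14,46] → #
    (9,3)@(19, 7): e=[156,2,34] → #
    (10,3)@(21, 7): e=[180,-10,22] → ·
  covered (24 px):
    · · · · · · · · · · · ·
    · · · # · · · · · · · ·
    · · · # # # # · · · · ·
    · · · # # # # # # # · ·
    · · · # # # # # # # · ·
    · · · # # # # · · · · ·
    · · · # · · · · · · · ·
    · · · · · · · · · · · ·
    · · · · · · · · · · · ·
    · · · · · · · · · · · ·

Answer: [61,61,0]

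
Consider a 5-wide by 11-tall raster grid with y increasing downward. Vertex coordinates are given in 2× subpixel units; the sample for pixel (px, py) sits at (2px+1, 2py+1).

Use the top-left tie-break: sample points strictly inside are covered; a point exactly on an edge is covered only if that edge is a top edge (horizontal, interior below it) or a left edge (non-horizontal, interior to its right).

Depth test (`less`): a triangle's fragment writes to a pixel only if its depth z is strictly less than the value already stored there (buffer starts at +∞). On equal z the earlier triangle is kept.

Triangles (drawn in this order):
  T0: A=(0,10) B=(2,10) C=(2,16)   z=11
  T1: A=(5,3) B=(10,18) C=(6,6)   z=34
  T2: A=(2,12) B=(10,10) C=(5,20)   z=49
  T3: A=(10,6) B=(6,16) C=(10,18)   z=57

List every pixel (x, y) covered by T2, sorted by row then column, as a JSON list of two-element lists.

T0:
  2·area = 12
  edge (0, 10)→(2, 10): d=(2,0) top-left  bias=+0
  edge (2, 10)→(2, 16): d=(0,6) right/bottom  bias=-1
  edge (2, 16)→(0, 10): d=(-2,-6) top-left  bias=+0
    (0,5)@(1, 11): e=[2,6,4] → █
    (1,5)@(3, 11): e=[2,-6,16] → ·
    (0,6)@(1, 13): e=[6,6,0] → █  [on edge]
    (1,6)@(3, 13): e=[6,-6,12] → ·
    (0,7)@(1, 15): e=[10,6,-4] → ·
    (1,9)@(3, 19): e=[18,-6,0] → ·  [on edge]
  covered (2 px):
    · · · · ·
    · · · · ·
    · · · · ·
    · · · · ·
    · · · · ·
    █ · · · ·
    █ · · · ·
    · · · · ·
    · · · · ·
    · · · · ·
    · · · · ·
T1:
  degenerate (2·area = 0) — covers nothing
T2:
  2·area = 70
  edge (2, 12)→(10, 10): d=(8,-2) top-left  bias=+0
  edge (10, 10)→(5, 20): d=(-5,10) right/bottom  bias=-1
  edge (5, 20)→(2, 12): d=(-3,-8) top-left  bias=+0
    (3,5)@(7, 11): e=[2,25,43] → █
    (4,5)@(9, 11): e=[6,5,59] → █
    (1,6)@(3, 13): e=[10,55,5] → █
    (2,6)@(5, 13): e=[14,35,21] → █
    (4,6)@(9, 13): e=[22,-5,53] → ·
    (1,7)@(3, 15): e=[26,45,-1] → ·
    (2,7)@(5, 15): e=[30,25,15] → █
    (4,7)@(9, 15): e=[38,-15,47] → ·
    (2,8)@(5, 17): e=[46,15,9] → █
    (3,8)@(7, 17): e=[50,-5,25] → ·
    (2,9)@(5, 19): e=[62,5,3] → █
    (3,9)@(7, 19): e=[66,-15,19] → ·
  covered (9 px):
    · · · · ·
    · · · · ·
    · · · · ·
    · · · · ·
    · · · · ·
    · · · █ █
    · █ █ █ ·
    · · █ █ ·
    · · █ · ·
    · · █ · ·
    · · · · ·
T3:
  2·area = 48  (B↔C swapped to make it positive)
  edge (10, 6)→(10, 18): d=(0,12) right/bottom  bias=-1
  edge (10, 18)→(6, 16): d=(-4,-2) top-left  bias=+0
  edge (6, 16)→(10, 6): d=(4,-10) top-left  bias=+0
    (4,4)@(9, 9): e=[12,34,2] → █
    (4,5)@(9, 11): e=[12,26,10] → █
    (4,6)@(9, 13): e=[12,18,18] → █
    (3,7)@(7, 15): e=[36,6,6] → █
    (3,8)@(7, 17): e=[36,-2,14] → ·
    (4,8)@(9, 17): e=[12,2,34] → █
    (4,9)@(9, 19): e=[12,-6,42] → ·
  covered (6 px):
    · · · · ·
    · · · · ·
    · · · · ·
    · · · · ·
    · · · · █
    · · · · █
    · · · · █
    · · · █ █
    · · · · █
    · · · · ·
    · · · · ·

Answer: [[3,5],[4,5],[1,6],[2,6],[3,6],[2,7],[3,7],[2,8],[2,9]]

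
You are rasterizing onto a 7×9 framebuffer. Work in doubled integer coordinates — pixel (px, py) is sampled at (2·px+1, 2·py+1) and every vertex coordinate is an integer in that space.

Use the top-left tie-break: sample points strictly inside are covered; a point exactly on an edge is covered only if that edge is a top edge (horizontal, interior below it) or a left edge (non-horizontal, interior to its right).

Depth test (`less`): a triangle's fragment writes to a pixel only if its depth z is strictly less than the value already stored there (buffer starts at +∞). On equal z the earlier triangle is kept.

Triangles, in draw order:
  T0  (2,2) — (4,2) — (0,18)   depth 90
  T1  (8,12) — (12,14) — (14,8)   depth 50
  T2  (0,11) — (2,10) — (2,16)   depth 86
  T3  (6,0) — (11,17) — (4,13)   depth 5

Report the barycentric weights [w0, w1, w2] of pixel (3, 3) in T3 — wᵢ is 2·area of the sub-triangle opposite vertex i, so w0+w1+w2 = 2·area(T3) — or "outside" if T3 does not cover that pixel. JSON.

T0:
  2·area = 32
  edge (2, 2)→(4, 2): d=(2,0) top-left  bias=+0
  edge (4, 2)→(0, 18): d=(-4,16) right/bottom  bias=-1
  edge (0, 18)→(2, 2): d=(2,-16) top-left  bias=+0
    (1,1)@(3, 3): e=[2,12,18] → X
    (2,1)@(5, 3): e=[2,-20,50] → .
    (1,2)@(3, 5): e=[6,4,22] → X
    (2,2)@(5, 5): e=[6,-28,54] → .
    (1,3)@(3, 7): e=[10,-4,26] → .
    (0,5)@(1, 11): e=[18,12,2] → X
    (1,5)@(3, 11): e=[18,-20,34] → .
    (0,6)@(1, 13): e=[22,4,6] → X
    (1,6)@(3, 13): e=[22,-28,38] → .
    (0,7)@(1, 15): e=[26,-4,10] → .
  covered (4 px):
    . . . . . . .
    . X . . . . .
    . X . . . . .
    . . . . . . .
    . . . . . . .
    X . . . . . .
    X . . . . . .
    . . . . . . .
    . . . . . . .
T1:
  2·area = 28  (B↔C swapped to make it positive)
  edge (8, 12)→(14, 8): d=(6,-4) top-left  bias=+0
  edge (14, 8)→(12, 14): d=(-2,6) right/bottom  bias=-1
  edge (12, 14)→(8, 12): d=(-4,-2) top-left  bias=+0
    (6,4)@(13, 9): e=[2,4,22] → X
    (5,5)@(11, 11): e=[6,12,10] → X
    (6,5)@(13, 11): e=[14,0,14] → .  [on edge]
    (5,6)@(11, 13): e=[18,8,2] → X
    (6,6)@(13, 13): e=[26,-4,6] → .
    (5,7)@(11, 15): e=[30,4,-6] → .
    (5,8)@(11, 17): e=[42,0,-14] → .  [on edge]
  covered (3 px):
    . . . . . . .
    . . . . . . .
    . . . . . . .
    . . . . . . .
    . . . . . . X
    . . . . . X .
    . . . . . X .
    . . . . . . .
    . . . . . . .
T2:
  2·area = 12
  edge (0, 11)→(2, 10): d=(2,-1) top-left  bias=+0
  edge (2, 10)→(2, 16): d=(0,6) right/bottom  bias=-1
  edge (2, 16)→(0, 11): d=(-2,-5) top-left  bias=+0
    (0,5)@(1, 11): e=[1,6,5] → X
    (1,5)@(3, 11): e=[3,-6,15] → .
    (0,6)@(1, 13): e=[5,6,1] → X
    (1,6)@(3, 13): e=[7,-6,11] → .
    (0,7)@(1, 15): e=[9,6,-3] → .
  covered (2 px):
    . . . . . . .
    . . . . . . .
    . . . . . . .
    . . . . . . .
    . . . . . . .
    X . . . . . .
    X . . . . . .
    . . . . . . .
    . . . . . . .
T3:
  2·area = 99
  edge (6, 0)→(11, 17): d=(5,17) right/bottom  bias=-1
  edge (11, 17)→(4, 13): d=(-7,-4) top-left  bias=+0
  edge (4, 13)→(6, 0): d=(2,-13) top-left  bias=+0
    (3,2)@(7, 5): e=[8,68,23] → X
    (4,2)@(9, 5): e=[-26,76,49] → .
    (2,3)@(5, 7): e=[52,46,1] → X
    (4,3)@(9, 7): e=[-16,62,53] → .
    (2,4)@(5, 9): e=[62,32,5] → X
    (4,4)@(9, 9): e=[-6,48,57] → .
    (2,5)@(5, 11): e=[72,18,9] → X
    (4,5)@(9, 11): e=[4,34,61] → X
    (5,5)@(11, 11): e=[-30,42,87] → .
    (2,6)@(5, 13): e=[82,4,13] → X
    (5,6)@(11, 13): e=[-20,28,91] → .
    (2,7)@(5, 15): e=[92,-10,17] → .
    (5,8)@(11, 17): e=[0,0,99] → .  [on edge]
  covered (12 px):
    . . . . . . .
    . . . . . . .
    . . . X . . .
    . . X X . . .
    . . X X . . .
    . . X X X . .
    . . X X X . .
    . . . . X . .
    . . . . . . .

Result: [54,27,18]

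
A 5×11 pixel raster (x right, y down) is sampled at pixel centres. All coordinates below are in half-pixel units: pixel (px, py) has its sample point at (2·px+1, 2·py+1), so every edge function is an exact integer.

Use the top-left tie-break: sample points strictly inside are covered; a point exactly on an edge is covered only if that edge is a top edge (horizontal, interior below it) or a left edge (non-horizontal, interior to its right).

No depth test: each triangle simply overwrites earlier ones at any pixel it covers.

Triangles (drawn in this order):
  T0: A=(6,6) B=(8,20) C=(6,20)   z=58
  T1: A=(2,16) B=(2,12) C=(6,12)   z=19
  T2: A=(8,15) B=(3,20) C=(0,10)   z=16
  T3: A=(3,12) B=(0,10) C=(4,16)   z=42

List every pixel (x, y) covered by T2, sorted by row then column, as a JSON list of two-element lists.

T0:
  2·area = 28
  edge (6, 6)→(8, 20): d=(2,14) right/bottom  bias=-1
  edge (8, 20)→(6, 20): d=(-2,0) right/bottom  bias=-1
  edge (6, 20)→(6, 6): d=(0,-14) top-left  bias=+0
    (3,6)@(7, 13): e=[0,14,14] → .  [on edge]
    (3,7)@(7, 15): e=[4,10,14] → X
    (4,7)@(9, 15): e=[-24,10,42] → .
    (3,8)@(7, 17): e=[8,6,14] → X
    (4,8)@(9, 17): e=[-20,6,42] → .
    (3,9)@(7, 19): e=[12,2,14] → X
    (4,9)@(9, 19): e=[-16,2,42] → .
    (3,10)@(7, 21): e=[16,-2,14] → .
  covered (3 px):
    . . . . .
    . . . . .
    . . . . .
    . . . . .
    . . . . .
    . . . . .
    . . . . .
    . . . X .
    . . . X .
    . . . X .
    . . . . .
T1:
  2·area = 16
  edge (2, 16)→(2, 12): d=(0,-4) top-left  bias=+0
  edge (2, 12)→(6, 12): d=(4,0) top-left  bias=+0
  edge (6, 12)→(2, 16): d=(-4,4) right/bottom  bias=-1
    (4,4)@(9, 9): e=[28,-12,0] → .  [on edge]
    (3,5)@(7, 11): e=[20,-4,0] → .  [on edge]
    (1,6)@(3, 13): e=[4,4,8] → X
    (2,6)@(5, 13): e=[12,4,0] → .  [on edge]
    (1,7)@(3, 15): e=[4,12,0] → .  [on edge]
    (0,8)@(1, 17): e=[-4,20,0] → .  [on edge]
  covered (1 px):
    . . . . .
    . . . . .
    . . . . .
    . . . . .
    . . . . .
    . . . . .
    . X . . .
    . . . . .
    . . . . .
    . . . . .
    . . . . .
T2:
  2·area = 65
  edge (8, 15)→(3, 20): d=(-5,5) right/bottom  bias=-1
  edge (3, 20)→(0, 10): d=(-3,-10) top-left  bias=+0
  edge (0, 10)→(8, 15): d=(8,5) right/bottom  bias=-1
    (0,5)@(1, 11): e=[55,7,3] → X
    (1,5)@(3, 11): e=[45,27,-7] → .
    (0,6)@(1, 13): e=[45,1,19] → X
    (1,6)@(3, 13): e=[35,21,9] → X
    (2,6)@(5, 13): e=[25,41,-1] → .
    (0,7)@(1, 15): e=[35,-5,35] → .
    (1,7)@(3, 15): e=[25,15,25] → X
    (2,7)@(5, 15): e=[15,35,15] → X
    (3,7)@(7, 15): e=[5,55,5] → X
    (4,7)@(9, 15): e=[-5,75,-5] → .
    (1,8)@(3, 17): e=[15,9,41] → X
    (3,8)@(7, 17): e=[-5,49,21] → .
  covered (9 px):
    . . . . .
    . . . . .
    . . . . .
    . . . . .
    . . . . .
    X . . . .
    X X . . .
    . X X X .
    . X X . .
    . X . . .
    . . . . .
T3:
  2·area = 10  (B↔C swapped to make it positive)
  edge (3, 12)→(4, 16): d=(1,4) right/bottom  bias=-1
  edge (4, 16)→(0, 10): d=(-4,-6) top-left  bias=+0
  edge (0, 10)→(3, 12): d=(3,2) right/bottom  bias=-1
    (0,5)@(1, 11): e=[7,2,1] → X
    (1,5)@(3, 11): e=[-1,14,-3] → .
    (0,6)@(1, 13): e=[9,-6,7] → .
    (1,6)@(3, 13): e=[1,6,3] → X
    (2,6)@(5, 13): e=[-7,18,-1] → .
    (1,7)@(3, 15): e=[3,-2,9] → .
  covered (2 px):
    . . . . .
    . . . . .
    . . . . .
    . . . . .
    . . . . .
    X . . . .
    . X . . .
    . . . . .
    . . . . .
    . . . . .
    . . . . .

Result: [[0,5],[0,6],[1,6],[1,7],[2,7],[3,7],[1,8],[2,8],[1,9]]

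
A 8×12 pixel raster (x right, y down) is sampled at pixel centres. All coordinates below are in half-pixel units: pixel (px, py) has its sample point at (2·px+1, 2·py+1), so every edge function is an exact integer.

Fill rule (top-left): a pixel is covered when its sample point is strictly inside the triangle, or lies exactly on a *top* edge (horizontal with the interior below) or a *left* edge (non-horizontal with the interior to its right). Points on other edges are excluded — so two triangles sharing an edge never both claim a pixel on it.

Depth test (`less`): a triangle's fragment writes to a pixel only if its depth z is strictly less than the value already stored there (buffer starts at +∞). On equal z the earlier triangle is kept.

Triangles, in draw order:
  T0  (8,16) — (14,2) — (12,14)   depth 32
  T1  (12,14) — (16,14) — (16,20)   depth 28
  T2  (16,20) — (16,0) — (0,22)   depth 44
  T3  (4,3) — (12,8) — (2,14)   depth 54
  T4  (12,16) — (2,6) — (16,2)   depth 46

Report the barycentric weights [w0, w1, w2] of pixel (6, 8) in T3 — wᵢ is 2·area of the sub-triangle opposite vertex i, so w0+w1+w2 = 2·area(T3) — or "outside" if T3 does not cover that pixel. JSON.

T0:
  2·area = 44
  edge (8, 16)→(14, 2): d=(6,-14) top-left  bias=+0
  edge (14, 2)→(12, 14): d=(-2,12) right/bottom  bias=-1
  edge (12, 14)→(8, 16): d=(-4,2) right/bottom  bias=-1
    (6,2)@(13, 5): e=[4,6,34] → █
    (7,2)@(15, 5): e=[32,-18,30] → ·
    (6,3)@(13, 7): e=[16,2,26] → █
    (7,3)@(15, 7): e=[44,-22,22] → ·
    (5,4)@(11, 9): e=[0,22,22] → █  [on edge]
    (6,4)@(13, 9): e=[28,-2,18] → ·
    (5,5)@(11, 11): e=[12,18,14] → █
    (6,5)@(13, 11): e=[40,-6,10] → ·
    (5,6)@(11, 13): e=[24,14,6] → █
    (6,6)@(13, 13): e=[52,-10,2] → ·
    (4,7)@(9, 15): e=[8,34,2] → █
    (5,7)@(11, 15): e=[36,10,-2] → ·
    (2,11)@(5, 23): e=[0,66,-22] → ·  [on edge]
  covered (6 px):
    · · · · · · · ·
    · · · · · · · ·
    · · · · · · █ ·
    · · · · · · █ ·
    · · · · · █ · ·
    · · · · · █ · ·
    · · · · · █ · ·
    · · · · █ · · ·
    · · · · · · · ·
    · · · · · · · ·
    · · · · · · · ·
    · · · · · · · ·
T1:
  2·area = 24
  edge (12, 14)→(16, 14): d=(4,0) top-left  bias=+0
  edge (16, 14)→(16, 20): d=(0,6) right/bottom  bias=-1
  edge (16, 20)→(12, 14): d=(-4,-6) top-left  bias=+0
    (6,7)@(13, 15): e=[4,18,2] → █
    (7,7)@(15, 15): e=[4,6,14] → █
    (6,8)@(13, 17): e=[12,18,-6] → ·
    (7,8)@(15, 17): e=[12,6,6] → █
    (7,9)@(15, 19): e=[20,6,-2] → ·
  covered (3 px):
    · · · · · · · ·
    · · · · · · · ·
    · · · · · · · ·
    · · · · · · · ·
    · · · · · · · ·
    · · · · · · · ·
    · · · · · · · ·
    · · · · · · █ █
    · · · · · · · █
    · · · · · · · ·
    · · · · · · · ·
    · · · · · · · ·
T2:
  2·area = 320  (B↔C swapped to make it positive)
  edge (16, 20)→(0, 22): d=(-16,2) right/bottom  bias=-1
  edge (0, 22)→(16, 0): d=(16,-22) top-left  bias=+0
  edge (16, 0)→(16, 20): d=(0,20) right/bottom  bias=-1
    (7,1)@(15, 3): e=[274,26,20] → █
    (6,2)@(13, 5): e=[246,14,60] → █
    (5,3)@(11, 7): e=[218,2,100] → █
    (5,4)@(11, 9): e=[186,34,100] → █
    (4,5)@(9, 11): e=[158,22,140] → █
    (3,6)@(7, 13): e=[130,10,180] → █
    (3,7)@(7, 15): e=[98,42,180] → █
    (2,8)@(5, 17): e=[70,30,220] → █
    (1,9)@(3, 19): e=[42,18,260] → █
    (0,10)@(1, 21): e=[14,6,300] → █
    (4,10)@(9, 21): e=[-2,182,140] → ·
    (5,10)@(11, 21): e=[-6,226,100] → ·
  covered (40 px):
    · · · · · · · ·
    · · · · · · · █
    · · · · · · █ █
    · · · · · █ █ █
    · · · · · █ █ █
    · · · · █ █ █ █
    · · · █ █ █ █ █
    · · · █ █ █ █ █
    · · █ █ █ █ █ █
    · █ █ █ █ █ █ █
    █ █ █ █ · · · ·
    · · · · · · · ·
T3:
  2·area = 98
  edge (4, 3)→(12, 8): d=(8,5) right/bottom  bias=-1
  edge (12, 8)→(2, 14): d=(-10,6) right/bottom  bias=-1
  edge (2, 14)→(4, 3): d=(2,-11) top-left  bias=+0
    (2,2)@(5, 5): e=[11,72,15] → █
    (3,2)@(7, 5): e=[1,60,37] → █
    (4,2)@(9, 5): e=[-9,48,59] → ·
    (2,3)@(5, 7): e=[27,52,19] → █
    (4,3)@(9, 7): e=[7,28,63] → █
    (5,3)@(11, 7): e=[-3,16,85] → ·
    (1,4)@(3, 9): e=[53,44,1] → █
    (5,4)@(11, 9): e=[13,-4,89] → ·
    (1,5)@(3, 11): e=[69,24,5] → █
    (3,5)@(7, 11): e=[49,0,49] → ·  [on edge]
    (4,5)@(9, 11): e=[39,-12,71] → ·
    (1,6)@(3, 13): e=[85,4,9] → █
  covered (12 px):
    · · · · · · · ·
    · · · · · · · ·
    · · █ █ · · · ·
    · · █ █ █ · · ·
    · █ █ █ █ · · ·
    · █ █ · · · · ·
    · █ · · · · · ·
    · · · · · · · ·
    · · · · · · · ·
    · · · · · · · ·
    · · · · · · · ·
    · · · · · · · ·
T4:
  2·area = 180
  edge (12, 16)→(2, 6): d=(-10,-10) top-left  bias=+0
  edge (2, 6)→(16, 2): d=(14,-4) top-left  bias=+0
  edge (16, 2)→(12, 16): d=(-4,14) right/bottom  bias=-1
    (6,1)@(13, 3): e=[140,2,38] → █
    (7,1)@(15, 3): e=[160,10,10] → █
    (0,2)@(1, 5): e=[0,-18,198] → ·  [on edge]
    (3,2)@(7, 5): e=[60,6,114] → █
    (4,2)@(9, 5): e=[80,14,86] → █
    (5,2)@(11, 5): e=[100,22,58] → █
    (1,3)@(3, 7): e=[0,18,162] → █  [on edge]
    (2,3)@(5, 7): e=[20,26,134] → █
    (7,3)@(15, 7): e=[120,66,-6] → ·
    (1,4)@(3, 9): e=[-20,46,154] → ·
    (2,4)@(5, 9): e=[0,54,126] → █  [on edge]
    (7,4)@(15, 9): e=[100,94,-14] → ·
    (3,5)@(7, 11): e=[0,90,90] → █  [on edge]
    (4,6)@(9, 13): e=[0,126,54] → █  [on edge]
    (5,7)@(11, 15): e=[0,162,18] → █  [on edge]
    (6,8)@(13, 17): e=[0,198,-18] → ·  [on edge]
    (7,9)@(15, 19): e=[0,234,-54] → ·  [on edge]
  covered (25 px):
    · · · · · · · ·
    · · · · · · █ █
    · · · █ █ █ █ █
    · █ █ █ █ █ █ ·
    · · █ █ █ █ █ ·
    · · · █ █ █ █ ·
    · · · · █ █ · ·
    · · · · · █ · ·
    · · · · · · · ·
    · · · · · · · ·
    · · · · · · · ·
    · · · · · · · ·

Final: "outside"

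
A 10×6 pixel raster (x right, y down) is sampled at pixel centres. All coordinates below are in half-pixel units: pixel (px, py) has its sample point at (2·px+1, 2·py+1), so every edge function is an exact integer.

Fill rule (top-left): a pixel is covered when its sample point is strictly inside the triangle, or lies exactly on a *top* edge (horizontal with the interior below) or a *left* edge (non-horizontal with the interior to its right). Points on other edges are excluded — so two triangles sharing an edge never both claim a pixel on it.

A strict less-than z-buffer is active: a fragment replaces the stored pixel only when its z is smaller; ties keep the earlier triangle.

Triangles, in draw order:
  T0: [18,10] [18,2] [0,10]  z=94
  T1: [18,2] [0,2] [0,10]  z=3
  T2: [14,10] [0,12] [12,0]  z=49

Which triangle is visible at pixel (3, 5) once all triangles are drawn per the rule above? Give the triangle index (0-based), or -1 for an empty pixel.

T0:
  2·area = 144  (B↔C swapped to make it positive)
  edge (18, 10)→(0, 10): d=(-18,0) right/bottom  bias=-1
  edge (0, 10)→(18, 2): d=(18,-8) top-left  bias=+0
  edge (18, 2)→(18, 10): d=(0,8) right/bottom  bias=-1
    (8,1)@(17, 3): e=[126,10,8] → #
    (9,1)@(19, 3): e=[126,26,-8] → ·
    (6,2)@(13, 5): e=[90,14,40] → #
    (7,2)@(15, 5): e=[90,30,24] → #
    (9,2)@(19, 5): e=[90,62,-8] → ·
    (3,3)@(7, 7): e=[54,2,88] → #
    (4,3)@(9, 7): e=[54,18,72] → #
    (5,3)@(11, 7): e=[54,34,56] → #
    (9,3)@(19, 7): e=[54,98,-8] → ·
    (1,4)@(3, 9): e=[18,6,120] → #
    (2,4)@(5, 9): e=[18,22,104] → #
    (9,4)@(19, 9): e=[18,134,-8] → ·
  covered (18 px):
    · · · · · · · · · ·
    · · · · · · · · # ·
    · · · · · · # # # ·
    · · · # # # # # # ·
    · # # # # # # # # ·
    · · · · · · · · · ·
T1:
  2·area = 144  (B↔C swapped to make it positive)
  edge (18, 2)→(0, 10): d=(-18,8) right/bottom  bias=-1
  edge (0, 10)→(0, 2): d=(0,-8) top-left  bias=+0
  edge (0, 2)→(18, 2): d=(18,0) top-left  bias=+0
    (0,1)@(1, 3): e=[118,8,18] → #
    (1,1)@(3, 3): e=[102,24,18] → #
    (2,1)@(5, 3): e=[86,40,18] → #
    (3,1)@(7, 3): e=[70,56,18] → #
    (4,1)@(9, 3): e=[54,72,18] → #
    (5,1)@(11, 3): e=[38,88,18] → #
    (6,1)@(13, 3): e=[22,104,18] → #
    (7,1)@(15, 3): e=[6,120,18] → #
    (8,1)@(17, 3): e=[-10,136,18] → ·
    (0,2)@(1, 5): e=[82,8,54] → #
    (6,2)@(13, 5): e=[-14,104,54] → ·
    (7,2)@(15, 5): e=[-30,120,54] → ·
  covered (18 px):
    · · · · · · · · · ·
    # # # # # # # # · ·
    # # # # # # · · · ·
    # # # · · · · · · ·
    # · · · · · · · · ·
    · · · · · · · · · ·
T2:
  2·area = 144
  edge (14, 10)→(0, 12): d=(-14,2) right/bottom  bias=-1
  edge (0, 12)→(12, 0): d=(12,-12) top-left  bias=+0
  edge (12, 0)→(14, 10): d=(2,10) right/bottom  bias=-1
    (5,0)@(11, 1): e=[132,0,12] → #  [on edge]
    (6,0)@(13, 1): e=[128,24,-8] → ·
    (4,1)@(9, 3): e=[108,0,36] → #  [on edge]
    (6,1)@(13, 3): e=[100,48,-4] → ·
    (3,2)@(7, 5): e=[84,0,60] → #  [on edge]
    (6,2)@(13, 5): e=[72,72,0] → ·  [on edge]
    (2,3)@(5, 7): e=[60,0,84] → #  [on edge]
    (6,3)@(13, 7): e=[44,96,4] → #
    (7,3)@(15, 7): e=[40,120,-16] → ·
    (1,4)@(3, 9): e=[36,0,108] → #  [on edge]
    (7,4)@(15, 9): e=[12,144,-12] → ·
    (0,5)@(1, 11): e=[12,0,132] → #  [on edge]
    (3,5)@(7, 11): e=[0,72,72] → ·  [on edge]
  covered (20 px):
    · · · · · # · · · ·
    · · · · # # · · · ·
    · · · # # # · · · ·
    · · # # # # # · · ·
    · # # # # # # · · ·
    # # # · · · · · · ·

Z-buffer (winner per pixel, '.' = empty):
  . . . . . 2 . . . .
  1 1 1 1 1 1 1 1 0 .
  1 1 1 1 1 1 0 0 0 .
  1 1 1 2 2 2 2 0 0 .
  1 2 2 2 2 2 2 0 0 .
  2 2 2 . . . . . . .

Answer: -1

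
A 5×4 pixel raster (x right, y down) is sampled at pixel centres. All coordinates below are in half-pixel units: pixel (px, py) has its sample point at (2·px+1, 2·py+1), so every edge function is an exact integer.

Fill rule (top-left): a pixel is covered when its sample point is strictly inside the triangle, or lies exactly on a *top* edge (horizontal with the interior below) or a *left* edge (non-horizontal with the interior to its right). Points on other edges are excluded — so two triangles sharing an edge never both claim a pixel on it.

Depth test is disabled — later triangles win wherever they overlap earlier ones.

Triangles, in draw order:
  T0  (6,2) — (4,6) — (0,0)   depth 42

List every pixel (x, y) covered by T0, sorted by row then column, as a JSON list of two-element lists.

T0:
  2·area = 28
  edge (6, 2)→(4, 6): d=(-2,4) right/bottom  bias=-1
  edge (4, 6)→(0, 0): d=(-4,-6) top-left  bias=+0
  edge (0, 0)→(6, 2): d=(6,2) right/bottom  bias=-1
    (0,0)@(1, 1): e=[22,2,4] → X
    (1,0)@(3, 1): e=[14,14,0] → .  [on edge]
    (0,1)@(1, 3): e=[18,-6,16] → .
    (1,1)@(3, 3): e=[10,6,12] → X
    (2,1)@(5, 3): e=[2,18,8] → X
    (3,1)@(7, 3): e=[-6,30,4] → .
    (4,1)@(9, 3): e=[-14,42,0] → .  [on edge]
    (1,2)@(3, 5): e=[6,-2,24] → .
    (2,2)@(5, 5): e=[-2,10,20] → .
  covered (3 px):
    X . . . .
    . X X . .
    . . . . .
    . . . . .

Final: [[0,0],[1,1],[2,1]]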